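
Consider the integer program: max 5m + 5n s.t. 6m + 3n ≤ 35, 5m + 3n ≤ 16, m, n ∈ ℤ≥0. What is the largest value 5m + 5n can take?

25

Relaxing integrality, the LP optimum is 26.67 at (m,n) = (0, 5.33), which is not an integer point.
(m,n)=(0,5): 6·0+3·5=15≤35, 5·0+3·5=15≤16, objective 25.
(m,n)=(0,4): 6·0+3·4=12≤35, 5·0+3·4=12≤16, objective 20.
The best lattice point is (0,5), giving 25.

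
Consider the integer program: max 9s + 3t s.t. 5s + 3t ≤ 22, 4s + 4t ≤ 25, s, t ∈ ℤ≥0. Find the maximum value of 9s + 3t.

(s,t)=(4,0) is feasible, giving 36.
(s,t)=(3,1) is feasible, giving 30.
(s,t)=(3,0) is feasible, giving 27.
No feasible integer point exceeds 36.

36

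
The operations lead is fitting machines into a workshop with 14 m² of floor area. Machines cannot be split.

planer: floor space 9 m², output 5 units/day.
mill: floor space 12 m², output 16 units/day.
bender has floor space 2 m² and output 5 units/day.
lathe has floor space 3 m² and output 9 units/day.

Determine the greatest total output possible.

mill + bender: floor space 12 + 2 = 14 ≤ 14, output 16 + 5 = 21.
planer + bender + lathe: floor space 9 + 2 + 3 = 14 ≤ 14, output 5 + 5 + 9 = 19.
Best is mill and bender with total output 21.

21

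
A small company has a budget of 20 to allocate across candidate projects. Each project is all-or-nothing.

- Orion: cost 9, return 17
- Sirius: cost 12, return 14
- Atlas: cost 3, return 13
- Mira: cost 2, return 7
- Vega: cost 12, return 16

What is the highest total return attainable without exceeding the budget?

37

Allowing fractional choices, the relaxed optimum would be about 45.0, but projects are indivisible.
Atlas + Mira + Vega: cost 3 + 2 + 12 = 17 ≤ 20, return 13 + 7 + 16 = 36.
Sirius + Atlas + Mira: cost 12 + 3 + 2 = 17 ≤ 20, return 14 + 13 + 7 = 34.
Orion + Atlas + Mira: cost 9 + 3 + 2 = 14 ≤ 20, return 17 + 13 + 7 = 37.
Best is Orion, Atlas, and Mira with total return 37.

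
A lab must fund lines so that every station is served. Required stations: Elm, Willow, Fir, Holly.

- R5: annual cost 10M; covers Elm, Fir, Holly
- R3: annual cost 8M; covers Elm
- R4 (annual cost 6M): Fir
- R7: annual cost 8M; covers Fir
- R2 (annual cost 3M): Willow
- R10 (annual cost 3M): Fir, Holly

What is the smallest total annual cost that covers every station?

13

The greedy cost-per-new-station heuristic would pick R10, R2, and R3 for 14, but a cheaper cover exists.
Choose R5 and R2: together they cover Elm, Willow, Fir, Holly — every station.
Total annual cost: 10 + 3 = 13.
No cover costs less than 13.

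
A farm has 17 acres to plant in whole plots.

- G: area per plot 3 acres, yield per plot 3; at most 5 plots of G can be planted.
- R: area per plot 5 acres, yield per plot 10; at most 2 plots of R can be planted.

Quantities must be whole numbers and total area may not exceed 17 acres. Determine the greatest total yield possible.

R has the best ratio (10/5); taking only R gives at most 2×10 = 20 (stopped by the supply cap of 2).
Mixing does better — 2×G and 2×R: area 16 ≤ 17, yield 2·3 + 2·10 = 26.

26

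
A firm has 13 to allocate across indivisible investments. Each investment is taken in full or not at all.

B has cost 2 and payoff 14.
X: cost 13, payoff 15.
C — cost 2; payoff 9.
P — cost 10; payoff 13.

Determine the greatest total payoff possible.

This is a 0-1 knapsack instance.
B + C: cost 2 + 2 = 4 ≤ 13, payoff 14 + 9 = 23.
B + P: cost 2 + 10 = 12 ≤ 13, payoff 14 + 13 = 27.
Best is B and P with total payoff 27.

27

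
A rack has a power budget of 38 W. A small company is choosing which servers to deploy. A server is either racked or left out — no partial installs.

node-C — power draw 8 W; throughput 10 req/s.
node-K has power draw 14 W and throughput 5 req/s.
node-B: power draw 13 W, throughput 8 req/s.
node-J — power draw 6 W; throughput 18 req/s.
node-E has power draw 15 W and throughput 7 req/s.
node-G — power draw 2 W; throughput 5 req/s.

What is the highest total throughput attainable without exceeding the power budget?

This is a 0-1 knapsack instance.
Allowing fractional choices, the relaxed optimum would be about 45.2, but servers are indivisible.
node-C + node-K + node-J + node-G: power draw 8 + 14 + 6 + 2 = 30 ≤ 38, throughput 10 + 5 + 18 + 5 = 38.
node-C + node-B + node-J + node-G: power draw 8 + 13 + 6 + 2 = 29 ≤ 38, throughput 10 + 8 + 18 + 5 = 41.
node-C + node-J + node-E + node-G: power draw 8 + 6 + 15 + 2 = 31 ≤ 38, throughput 10 + 18 + 7 + 5 = 40.
Best is node-C, node-B, node-J, and node-G with total throughput 41.

41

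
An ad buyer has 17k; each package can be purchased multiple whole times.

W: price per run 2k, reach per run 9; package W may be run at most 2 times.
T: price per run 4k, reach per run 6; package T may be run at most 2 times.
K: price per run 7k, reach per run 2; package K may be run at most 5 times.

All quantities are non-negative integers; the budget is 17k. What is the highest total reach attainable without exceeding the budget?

30

Take 2×W and 2×T: price 12 ≤ 17, reach 2·9 + 2·6 = 30.
W has the best ratio (9/2) and is taken to its limit of 2; remaining capacity is filled optimally with the others.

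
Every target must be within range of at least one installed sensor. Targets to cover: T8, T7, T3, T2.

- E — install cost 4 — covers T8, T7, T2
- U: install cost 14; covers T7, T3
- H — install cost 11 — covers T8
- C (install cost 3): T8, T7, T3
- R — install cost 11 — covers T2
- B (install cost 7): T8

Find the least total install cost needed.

Choose E and C: together they cover T8, T7, T3, T2 — every target.
Total install cost: 4 + 3 = 7.
No cover costs less than 7.

7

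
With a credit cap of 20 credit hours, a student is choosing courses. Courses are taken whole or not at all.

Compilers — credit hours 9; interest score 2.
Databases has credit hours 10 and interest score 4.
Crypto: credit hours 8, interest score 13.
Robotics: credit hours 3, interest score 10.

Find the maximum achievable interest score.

This is a 0-1 knapsack instance.
Allowing fractional choices, the relaxed optimum would be about 26.6, but courses are indivisible.
Databases + Crypto: credit hours 10 + 8 = 18 ≤ 20, interest score 4 + 13 = 17.
Compilers + Crypto + Robotics: credit hours 9 + 8 + 3 = 20 ≤ 20, interest score 2 + 13 + 10 = 25.
Crypto + Robotics: credit hours 8 + 3 = 11 ≤ 20, interest score 13 + 10 = 23.
Best is Compilers, Crypto, and Robotics with total interest score 25.

25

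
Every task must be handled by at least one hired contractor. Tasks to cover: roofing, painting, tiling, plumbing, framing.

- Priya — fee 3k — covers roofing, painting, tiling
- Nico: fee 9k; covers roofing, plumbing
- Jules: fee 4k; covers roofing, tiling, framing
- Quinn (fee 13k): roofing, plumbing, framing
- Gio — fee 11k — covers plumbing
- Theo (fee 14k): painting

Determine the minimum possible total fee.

This is an integer covering problem.
Choose Priya, Nico, and Jules: together they cover roofing, painting, tiling, plumbing, framing — every task.
Total fee: 3 + 9 + 4 = 16.
No cover costs less than 16.

16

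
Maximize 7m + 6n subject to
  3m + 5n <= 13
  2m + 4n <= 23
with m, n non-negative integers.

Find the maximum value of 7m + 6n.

(m,n)=(4,0): 3·4+5·0=12≤13, 2·4+4·0=8≤23, objective 28.
(m,n)=(3,0): 3·3+5·0=9≤13, 2·3+4·0=6≤23, objective 21.
Maximum is 28 at (m,n)=(4,0).

28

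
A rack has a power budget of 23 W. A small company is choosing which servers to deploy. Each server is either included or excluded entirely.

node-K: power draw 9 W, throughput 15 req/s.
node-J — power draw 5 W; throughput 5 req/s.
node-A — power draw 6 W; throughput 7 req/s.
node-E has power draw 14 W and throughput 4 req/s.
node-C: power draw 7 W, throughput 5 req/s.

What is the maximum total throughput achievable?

27

node-K + node-J + node-A: power draw 9 + 5 + 6 = 20 ≤ 23, throughput 15 + 5 + 7 = 27.
node-K + node-A + node-C: power draw 9 + 6 + 7 = 22 ≤ 23, throughput 15 + 7 + 5 = 27.
The maximum throughput is 27; one optimal choice is node-K, node-J, and node-A.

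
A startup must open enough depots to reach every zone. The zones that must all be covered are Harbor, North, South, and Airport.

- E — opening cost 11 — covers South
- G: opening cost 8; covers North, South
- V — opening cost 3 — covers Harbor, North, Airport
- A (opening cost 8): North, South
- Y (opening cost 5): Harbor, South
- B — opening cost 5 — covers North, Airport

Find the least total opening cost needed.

Choose V and Y: together they cover Harbor, North, South, Airport — every zone.
Total opening cost: 3 + 5 = 8.
No cover costs less than 8.

8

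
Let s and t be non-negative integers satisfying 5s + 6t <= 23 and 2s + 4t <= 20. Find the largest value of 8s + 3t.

32

Relaxing integrality, the LP optimum is 36.80 at (s,t) = (4.6, 0), which is not an integer point.
(s,t)=(4,0): 5·4+6·0=20≤23, 2·4+4·0=8≤20, objective 32.
(s,t)=(3,1): 5·3+6·1=21≤23, 2·3+4·1=10≤20, objective 27.
(s,t)=(3,0): 5·3+6·0=15≤23, 2·3+4·0=6≤20, objective 24.
Maximum is 32 at (s,t)=(4,0).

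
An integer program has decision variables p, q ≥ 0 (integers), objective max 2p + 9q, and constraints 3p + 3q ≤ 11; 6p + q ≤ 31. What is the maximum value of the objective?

(p,q)=(0,3): 3·0+3·3=9≤11, 6·0+1·3=3≤31, objective 27.
(p,q)=(1,2): 3·1+3·2=9≤11, 6·1+1·2=8≤31, objective 20.
The best lattice point is (0,3), giving 27.

27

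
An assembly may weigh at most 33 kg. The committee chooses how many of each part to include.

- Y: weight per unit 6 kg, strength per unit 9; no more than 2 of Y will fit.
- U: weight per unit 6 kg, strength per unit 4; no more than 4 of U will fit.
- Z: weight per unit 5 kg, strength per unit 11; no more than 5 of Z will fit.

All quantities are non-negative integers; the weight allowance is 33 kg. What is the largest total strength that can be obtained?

1×Y and 5×Z: weight 31 ≤ 33, strength 1·9 + 5·11 = 64.
2×Y and 4×Z: weight 32 ≤ 33, strength 2·9 + 4·11 = 62.
Best is 64.

64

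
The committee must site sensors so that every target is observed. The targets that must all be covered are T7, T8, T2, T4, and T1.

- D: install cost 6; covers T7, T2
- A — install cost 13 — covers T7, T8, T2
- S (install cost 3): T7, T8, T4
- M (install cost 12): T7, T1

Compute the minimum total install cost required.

21

This is a weighted set-cover instance.
Choose D, S, and M: together they cover T7, T8, T2, T4, T1 — every target.
Total install cost: 6 + 3 + 12 = 21.
No cover costs less than 21.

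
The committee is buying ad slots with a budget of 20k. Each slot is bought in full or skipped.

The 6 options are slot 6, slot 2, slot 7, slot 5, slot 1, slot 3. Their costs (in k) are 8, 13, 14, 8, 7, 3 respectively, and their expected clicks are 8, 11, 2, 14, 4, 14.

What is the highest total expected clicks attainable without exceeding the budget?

Take slot 6, slot 5, and slot 3: cost 8 + 8 + 3 = 19 ≤ 20, expected clicks 8 + 14 + 14 = 36.
No other feasible combination does better.

36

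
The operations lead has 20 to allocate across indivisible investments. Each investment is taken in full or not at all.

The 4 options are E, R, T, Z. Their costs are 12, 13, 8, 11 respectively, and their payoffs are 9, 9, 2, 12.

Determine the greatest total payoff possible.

14

T + Z: cost 8 + 11 = 19 ≤ 20, payoff 2 + 12 = 14.
E + T: cost 12 + 8 = 20 ≤ 20, payoff 9 + 2 = 11.
Z: cost 11 ≤ 20, payoff 12.
Best is T and Z with total payoff 14.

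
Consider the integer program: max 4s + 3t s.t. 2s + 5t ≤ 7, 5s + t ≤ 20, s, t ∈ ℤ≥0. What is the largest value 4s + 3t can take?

12

(s,t)=(3,0) is feasible, giving 12.
(s,t)=(2,0) is feasible, giving 8.
The best lattice point is (3,0), giving 12.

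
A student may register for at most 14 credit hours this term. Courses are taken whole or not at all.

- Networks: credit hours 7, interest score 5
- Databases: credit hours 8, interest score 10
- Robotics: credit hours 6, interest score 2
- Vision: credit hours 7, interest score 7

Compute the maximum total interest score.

Take Databases and Robotics: credit hours 8 + 6 = 14 ≤ 14, interest score 10 + 2 = 12.
No feasible combination exceeds this.

12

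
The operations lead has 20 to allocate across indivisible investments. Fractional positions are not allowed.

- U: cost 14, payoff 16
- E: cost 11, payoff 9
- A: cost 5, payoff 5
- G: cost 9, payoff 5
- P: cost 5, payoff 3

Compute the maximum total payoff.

Take U and A: cost 14 + 5 = 19 ≤ 20, payoff 16 + 5 = 21.
No other feasible combination does better.

21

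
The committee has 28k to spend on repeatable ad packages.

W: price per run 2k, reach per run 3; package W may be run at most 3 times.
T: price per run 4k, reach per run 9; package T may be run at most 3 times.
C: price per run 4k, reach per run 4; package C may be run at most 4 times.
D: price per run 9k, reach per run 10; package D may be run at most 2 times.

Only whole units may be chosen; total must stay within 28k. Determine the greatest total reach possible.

T has the best ratio (9/4); taking only T gives at most 3×9 = 27 (stopped by the supply cap of 3).
Mixing does better — 3×W, 3×T, and 1×D: price 27 ≤ 28, reach 3·3 + 3·9 + 1·10 = 46.

46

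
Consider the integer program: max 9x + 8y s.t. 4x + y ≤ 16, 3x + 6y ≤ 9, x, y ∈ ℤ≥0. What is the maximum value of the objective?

(x,y)=(3,0): 4·3+1·0=12≤16, 3·3+6·0=9≤9, objective 27.
(x,y)=(2,0): 4·2+1·0=8≤16, 3·2+6·0=6≤9, objective 18.
The best lattice point is (3,0), giving 27.

27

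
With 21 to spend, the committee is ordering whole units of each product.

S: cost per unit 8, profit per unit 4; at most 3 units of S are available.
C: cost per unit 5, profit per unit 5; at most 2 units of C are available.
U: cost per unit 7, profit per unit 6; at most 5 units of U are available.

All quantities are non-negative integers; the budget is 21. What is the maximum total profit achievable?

C has the best ratio (5/5); taking only C gives at most 2×5 = 10 (stopped by the supply cap of 2).
Mixing does better — 3×U: cost 21 ≤ 21, profit 3·6 = 18.

18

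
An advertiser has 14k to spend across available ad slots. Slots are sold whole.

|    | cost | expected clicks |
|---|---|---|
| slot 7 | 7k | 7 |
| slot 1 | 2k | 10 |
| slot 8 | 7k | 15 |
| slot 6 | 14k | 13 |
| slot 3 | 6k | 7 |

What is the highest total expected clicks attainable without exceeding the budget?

This is an integer program with binary decision variables.
slot 8 + slot 3: cost 7 + 6 = 13 ≤ 14, expected clicks 15 + 7 = 22.
slot 7 + slot 8: cost 7 + 7 = 14 ≤ 14, expected clicks 7 + 15 = 22.
slot 1 + slot 8: cost 2 + 7 = 9 ≤ 14, expected clicks 10 + 15 = 25.
Best is slot 1 and slot 8 with total expected clicks 25.

25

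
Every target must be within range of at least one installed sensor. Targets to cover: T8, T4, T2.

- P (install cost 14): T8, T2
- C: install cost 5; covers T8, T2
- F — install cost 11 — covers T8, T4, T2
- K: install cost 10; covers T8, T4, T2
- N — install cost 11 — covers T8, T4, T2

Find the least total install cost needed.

10

The greedy cost-per-new-target heuristic would pick C and K for 15, but a cheaper cover exists.
K alone covers T8, T4, T2 — every target.
Total install cost: 10.
No cover costs less than 10.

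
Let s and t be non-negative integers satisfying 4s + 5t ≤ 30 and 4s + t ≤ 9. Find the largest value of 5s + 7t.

42

(s,t)=(0,6): 4·0+5·6=30≤30, 4·0+1·6=6≤9, objective 42.
(s,t)=(1,5): 4·1+5·5=29≤30, 4·1+1·5=9≤9, objective 40.
(s,t)=(0,5): 4·0+5·5=25≤30, 4·0+1·5=5≤9, objective 35.
The best lattice point is (0,6), giving 42.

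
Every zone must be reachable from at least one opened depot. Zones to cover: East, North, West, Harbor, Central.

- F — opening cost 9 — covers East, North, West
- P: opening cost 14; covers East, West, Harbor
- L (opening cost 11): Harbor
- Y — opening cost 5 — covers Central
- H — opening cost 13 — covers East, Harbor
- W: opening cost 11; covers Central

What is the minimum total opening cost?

Choose F, L, and Y: together they cover East, North, West, Harbor, Central — every zone.
Total opening cost: 9 + 11 + 5 = 25.
No cover costs less than 25.

25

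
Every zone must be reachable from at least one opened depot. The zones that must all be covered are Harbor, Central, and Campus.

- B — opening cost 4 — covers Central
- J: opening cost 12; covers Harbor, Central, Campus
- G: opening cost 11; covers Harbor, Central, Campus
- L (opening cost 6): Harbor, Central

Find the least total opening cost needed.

11

The greedy cost-per-new-zone heuristic would pick L and G for 17, but a cheaper cover exists.
G alone covers Harbor, Central, Campus — every zone.
Total opening cost: 11.
No cover costs less than 11.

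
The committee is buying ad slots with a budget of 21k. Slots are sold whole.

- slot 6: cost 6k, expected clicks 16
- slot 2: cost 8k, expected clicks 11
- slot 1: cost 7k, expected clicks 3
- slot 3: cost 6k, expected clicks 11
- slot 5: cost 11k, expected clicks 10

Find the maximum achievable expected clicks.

38

slot 6 + slot 1 + slot 3: cost 6 + 7 + 6 = 19 ≤ 21, expected clicks 16 + 3 + 11 = 30.
slot 6 + slot 2 + slot 3: cost 6 + 8 + 6 = 20 ≤ 21, expected clicks 16 + 11 + 11 = 38.
Best is slot 6, slot 2, and slot 3 with total expected clicks 38.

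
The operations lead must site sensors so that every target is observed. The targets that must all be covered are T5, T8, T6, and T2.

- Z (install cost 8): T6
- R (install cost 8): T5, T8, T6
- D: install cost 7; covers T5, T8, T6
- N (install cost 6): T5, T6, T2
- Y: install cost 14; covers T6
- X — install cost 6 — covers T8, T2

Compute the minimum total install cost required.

This is an integer covering problem.
Choose N and X: together they cover T5, T8, T6, T2 — every target.
Total install cost: 6 + 6 = 12.

12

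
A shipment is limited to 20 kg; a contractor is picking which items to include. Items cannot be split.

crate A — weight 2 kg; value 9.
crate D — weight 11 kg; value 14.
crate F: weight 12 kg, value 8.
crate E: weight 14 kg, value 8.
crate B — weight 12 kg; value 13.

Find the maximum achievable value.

23

crate A + crate D: weight 2 + 11 = 13 ≤ 20, value 9 + 14 = 23.
crate A + crate B: weight 2 + 12 = 14 ≤ 20, value 9 + 13 = 22.
Best is crate A and crate D with total value 23.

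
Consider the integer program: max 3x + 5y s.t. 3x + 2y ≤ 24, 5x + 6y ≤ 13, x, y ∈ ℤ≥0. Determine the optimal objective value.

10

Relaxing integrality, the LP optimum is 10.83 at (x,y) = (0, 2.17), which is not an integer point.
(x,y)=(0,2): 3·0+2·2=4≤24, 5·0+6·2=12≤13, objective 10.
(x,y)=(1,1): 3·1+2·1=5≤24, 5·1+6·1=11≤13, objective 8.
(x,y)=(0,1): 3·0+2·1=2≤24, 5·0+6·1=6≤13, objective 5.
No feasible integer point exceeds 10.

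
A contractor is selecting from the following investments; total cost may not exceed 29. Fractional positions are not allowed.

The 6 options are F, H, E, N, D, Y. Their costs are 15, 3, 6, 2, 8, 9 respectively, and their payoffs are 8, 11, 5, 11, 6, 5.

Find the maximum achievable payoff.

38

This is an integer program with binary decision variables.
Take H, E, N, D, and Y: cost 3 + 6 + 2 + 8 + 9 = 28 ≤ 29, payoff 11 + 5 + 11 + 6 + 5 = 38.
No other feasible combination does better.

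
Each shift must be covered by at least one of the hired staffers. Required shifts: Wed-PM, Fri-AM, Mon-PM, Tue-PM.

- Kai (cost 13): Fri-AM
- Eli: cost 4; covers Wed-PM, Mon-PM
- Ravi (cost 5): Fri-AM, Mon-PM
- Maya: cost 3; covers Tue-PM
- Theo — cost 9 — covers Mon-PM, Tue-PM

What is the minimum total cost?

This is an integer covering problem.
Choose Eli, Ravi, and Maya: together they cover Wed-PM, Fri-AM, Mon-PM, Tue-PM — every shift.
Total cost: 4 + 5 + 3 = 12.
No cover costs less than 12.

12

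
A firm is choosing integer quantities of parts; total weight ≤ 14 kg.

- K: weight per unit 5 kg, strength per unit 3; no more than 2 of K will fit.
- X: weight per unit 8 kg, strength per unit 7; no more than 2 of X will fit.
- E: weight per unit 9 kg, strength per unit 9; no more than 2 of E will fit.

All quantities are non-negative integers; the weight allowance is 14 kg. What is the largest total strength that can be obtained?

12

This is a bounded integer knapsack.
E has the best ratio (9/9); taking only E gives at most 1×9 = 9 (stopped by the weight limit).
Mixing does better — 1×K and 1×E: weight 14 ≤ 14, strength 1·3 + 1·9 = 12.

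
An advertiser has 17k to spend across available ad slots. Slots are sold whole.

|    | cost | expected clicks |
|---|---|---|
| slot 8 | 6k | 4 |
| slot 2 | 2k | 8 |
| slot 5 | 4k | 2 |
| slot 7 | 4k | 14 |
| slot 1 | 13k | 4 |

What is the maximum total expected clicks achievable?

Treat it as a binary knapsack problem.
Allowing fractional choices, the relaxed optimum would be about 28.3, but ad slots are indivisible.
slot 8 + slot 2 + slot 5 + slot 7: cost 6 + 2 + 4 + 4 = 16 ≤ 17, expected clicks 4 + 8 + 2 + 14 = 28.
slot 8 + slot 2 + slot 7: cost 6 + 2 + 4 = 12 ≤ 17, expected clicks 4 + 8 + 14 = 26.
slot 2 + slot 5 + slot 7: cost 2 + 4 + 4 = 10 ≤ 17, expected clicks 8 + 2 + 14 = 24.
Best is slot 8, slot 2, slot 5, and slot 7 with total expected clicks 28.

28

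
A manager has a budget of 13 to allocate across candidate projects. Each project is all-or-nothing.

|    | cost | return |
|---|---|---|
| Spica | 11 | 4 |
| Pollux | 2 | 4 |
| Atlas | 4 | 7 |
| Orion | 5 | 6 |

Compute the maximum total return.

This is a 0-1 knapsack instance.
Allowing fractional choices, the relaxed optimum would be about 17.7, but projects are indivisible.
Atlas + Orion: cost 4 + 5 = 9 ≤ 13, return 7 + 6 = 13.
Pollux + Atlas: cost 2 + 4 = 6 ≤ 13, return 4 + 7 = 11.
Pollux + Atlas + Orion: cost 2 + 4 + 5 = 11 ≤ 13, return 4 + 7 + 6 = 17.
Best is Pollux, Atlas, and Orion with total return 17.

17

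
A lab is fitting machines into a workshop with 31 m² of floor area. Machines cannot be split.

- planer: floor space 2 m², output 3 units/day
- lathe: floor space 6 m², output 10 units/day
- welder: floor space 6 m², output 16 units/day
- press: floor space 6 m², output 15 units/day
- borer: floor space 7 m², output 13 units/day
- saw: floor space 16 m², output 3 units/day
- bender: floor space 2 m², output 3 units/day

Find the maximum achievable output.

Allowing fractional choices, the relaxed optimum would be about 60.4, but machines are indivisible.
planer + lathe + welder + press + borer + bender: floor space 2 + 6 + 6 + 6 + 7 + 2 = 29 ≤ 31, output 3 + 10 + 16 + 15 + 13 + 3 = 60.
lathe + welder + press + borer + bender: floor space 6 + 6 + 6 + 7 + 2 = 27 ≤ 31, output 10 + 16 + 15 + 13 + 3 = 57.
planer + lathe + welder + press + borer: floor space 2 + 6 + 6 + 6 + 7 = 27 ≤ 31, output 3 + 10 + 16 + 15 + 13 = 57.
Best is planer, lathe, welder, press, borer, and bender with total output 60.

60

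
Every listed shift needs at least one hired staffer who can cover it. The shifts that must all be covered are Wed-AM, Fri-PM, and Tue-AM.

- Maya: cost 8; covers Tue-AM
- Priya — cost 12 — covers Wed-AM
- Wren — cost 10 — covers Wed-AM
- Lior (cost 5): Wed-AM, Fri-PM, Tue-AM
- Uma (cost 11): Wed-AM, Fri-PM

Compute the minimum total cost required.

5

Lior alone covers Wed-AM, Fri-PM, Tue-AM — every shift.
Total cost: 5.
No cover costs less than 5.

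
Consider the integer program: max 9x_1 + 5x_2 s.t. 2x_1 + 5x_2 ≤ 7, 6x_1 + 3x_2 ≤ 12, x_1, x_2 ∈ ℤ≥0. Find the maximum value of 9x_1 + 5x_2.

Relaxing integrality, the LP optimum is 18.38 at (x_1,x_2) = (1.62, 0.75), which is not an integer point.
(x_1,x_2)=(2,0) is feasible, giving 18.
(x_1,x_2)=(1,1) is feasible, giving 14.
(x_1,x_2)=(1,0) is feasible, giving 9.
The best lattice point is (2,0), giving 18.

18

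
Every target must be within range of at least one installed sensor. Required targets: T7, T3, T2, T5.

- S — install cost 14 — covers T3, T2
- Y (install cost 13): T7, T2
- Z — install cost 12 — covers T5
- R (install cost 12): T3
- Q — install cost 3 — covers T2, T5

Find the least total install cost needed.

This is an integer covering problem.
Choose Y, R, and Q: together they cover T7, T3, T2, T5 — every target.
Total install cost: 13 + 12 + 3 = 28.
No cover costs less than 28.

28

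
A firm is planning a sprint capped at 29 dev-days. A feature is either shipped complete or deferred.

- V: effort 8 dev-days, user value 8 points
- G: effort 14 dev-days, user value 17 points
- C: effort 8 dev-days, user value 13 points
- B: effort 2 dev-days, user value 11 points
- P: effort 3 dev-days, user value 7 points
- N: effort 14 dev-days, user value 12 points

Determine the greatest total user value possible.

Allowing fractional choices, the relaxed optimum would be about 50.0, but features are indivisible.
G + C + B + P: effort 14 + 8 + 2 + 3 = 27 ≤ 29, user value 17 + 13 + 11 + 7 = 48.
V + G + B + P: effort 8 + 14 + 2 + 3 = 27 ≤ 29, user value 8 + 17 + 11 + 7 = 43.
Best is G, C, B, and P with total user value 48.

48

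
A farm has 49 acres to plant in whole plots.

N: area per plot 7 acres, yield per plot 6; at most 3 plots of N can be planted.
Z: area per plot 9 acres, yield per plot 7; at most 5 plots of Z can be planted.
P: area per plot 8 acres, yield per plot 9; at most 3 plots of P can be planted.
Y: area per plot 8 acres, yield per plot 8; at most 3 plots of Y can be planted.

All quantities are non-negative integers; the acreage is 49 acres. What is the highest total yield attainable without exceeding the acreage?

P has the best ratio (9/8); taking only P gives at most 3×9 = 27 (stopped by the supply cap of 3).
Mixing does better — 3×P and 3×Y: area 48 ≤ 49, yield 3·9 + 3·8 = 51.

51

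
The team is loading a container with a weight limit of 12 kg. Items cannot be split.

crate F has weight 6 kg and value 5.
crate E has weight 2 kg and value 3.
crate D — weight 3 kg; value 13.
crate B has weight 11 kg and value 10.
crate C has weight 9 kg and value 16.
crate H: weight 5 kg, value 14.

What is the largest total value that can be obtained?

Allowing fractional choices, the relaxed optimum would be about 34.1, but items are indivisible.
crate D + crate H: weight 3 + 5 = 8 ≤ 12, value 13 + 14 = 27.
crate D + crate C: weight 3 + 9 = 12 ≤ 12, value 13 + 16 = 29.
crate E + crate D + crate H: weight 2 + 3 + 5 = 10 ≤ 12, value 3 + 13 + 14 = 30.
Best is crate E, crate D, and crate H with total value 30.

30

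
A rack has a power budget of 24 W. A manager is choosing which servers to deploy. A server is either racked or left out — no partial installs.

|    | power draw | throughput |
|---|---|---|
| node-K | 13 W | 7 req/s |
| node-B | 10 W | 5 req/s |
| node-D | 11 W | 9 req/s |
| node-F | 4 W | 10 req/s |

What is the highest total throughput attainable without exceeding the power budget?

19

node-D + node-F: power draw 11 + 4 = 15 ≤ 24, throughput 9 + 10 = 19.
node-K + node-F: power draw 13 + 4 = 17 ≤ 24, throughput 7 + 10 = 17.
Best is node-D and node-F with total throughput 19.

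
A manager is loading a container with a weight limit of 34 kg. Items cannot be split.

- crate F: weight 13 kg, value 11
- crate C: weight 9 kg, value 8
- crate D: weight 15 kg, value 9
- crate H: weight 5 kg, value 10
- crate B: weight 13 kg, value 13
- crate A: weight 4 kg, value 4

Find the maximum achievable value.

35

Allowing fractional choices, the relaxed optimum would be about 37.5, but items are indivisible.
crate C + crate H + crate B + crate A: weight 9 + 5 + 13 + 4 = 31 ≤ 34, value 8 + 10 + 13 + 4 = 35.
crate F + crate C + crate H + crate A: weight 13 + 9 + 5 + 4 = 31 ≤ 34, value 11 + 8 + 10 + 4 = 33.
crate F + crate H + crate B: weight 13 + 5 + 13 = 31 ≤ 34, value 11 + 10 + 13 = 34.
Best is crate C, crate H, crate B, and crate A with total value 35.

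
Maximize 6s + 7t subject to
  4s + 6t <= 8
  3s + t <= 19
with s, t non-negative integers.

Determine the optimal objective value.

12

(s,t)=(2,0) is feasible, giving 12.
(s,t)=(1,0) is feasible, giving 6.
No feasible integer point exceeds 12.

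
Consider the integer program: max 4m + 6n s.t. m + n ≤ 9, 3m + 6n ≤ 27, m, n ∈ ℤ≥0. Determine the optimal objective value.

(m,n)=(9,0): 1·9+1·0=9≤9, 3·9+6·0=27≤27, objective 36.
(m,n)=(8,0): 1·8+1·0=8≤9, 3·8+6·0=24≤27, objective 32.
The best lattice point is (9,0), giving 36.

36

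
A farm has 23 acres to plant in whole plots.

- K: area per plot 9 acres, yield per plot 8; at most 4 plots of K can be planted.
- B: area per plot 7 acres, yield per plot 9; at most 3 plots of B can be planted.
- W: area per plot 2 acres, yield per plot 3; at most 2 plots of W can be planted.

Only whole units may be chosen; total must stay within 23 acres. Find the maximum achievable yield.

This is a bounded integer knapsack.
W has the best ratio (3/2); taking only W gives at most 2×3 = 6 (stopped by the supply cap of 2).
Mixing does better — 3×B and 1×W: area 23 ≤ 23, yield 3·9 + 1·3 = 30.

30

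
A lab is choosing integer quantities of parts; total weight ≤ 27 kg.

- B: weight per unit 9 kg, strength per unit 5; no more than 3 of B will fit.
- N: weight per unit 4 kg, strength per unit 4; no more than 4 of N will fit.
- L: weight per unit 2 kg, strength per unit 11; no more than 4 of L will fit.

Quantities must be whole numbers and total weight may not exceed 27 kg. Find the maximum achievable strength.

60

This is a bounded integer knapsack.
L has the best ratio (11/2); taking only L gives at most 4×11 = 44 (stopped by the supply cap of 4).
Mixing does better — 4×N and 4×L: weight 24 ≤ 27, strength 4·4 + 4·11 = 60.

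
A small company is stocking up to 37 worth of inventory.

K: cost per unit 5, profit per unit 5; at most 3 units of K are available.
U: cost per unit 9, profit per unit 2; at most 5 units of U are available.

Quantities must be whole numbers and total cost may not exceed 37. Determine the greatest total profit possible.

K has the best ratio (5/5); taking only K gives at most 3×5 = 15 (stopped by the supply cap of 3).
Mixing does better — 3×K and 2×U: cost 33 ≤ 37, profit 3·5 + 2·2 = 19.

19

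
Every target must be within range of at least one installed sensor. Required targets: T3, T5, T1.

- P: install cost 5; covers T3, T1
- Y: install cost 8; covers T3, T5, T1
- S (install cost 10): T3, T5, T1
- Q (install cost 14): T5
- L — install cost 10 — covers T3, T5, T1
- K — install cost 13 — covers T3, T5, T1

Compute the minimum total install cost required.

8

This is a weighted set-cover instance.
The greedy cost-per-new-target heuristic would pick P and Y for 13, but a cheaper cover exists.
Y alone covers T3, T5, T1 — every target.
Total install cost: 8.
No cover costs less than 8.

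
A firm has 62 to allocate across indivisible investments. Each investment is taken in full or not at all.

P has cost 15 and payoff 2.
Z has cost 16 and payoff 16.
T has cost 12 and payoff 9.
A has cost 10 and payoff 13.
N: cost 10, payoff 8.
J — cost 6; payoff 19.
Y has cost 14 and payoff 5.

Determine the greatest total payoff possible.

65

Take Z, T, A, N, and J: cost 16 + 12 + 10 + 10 + 6 = 54 ≤ 62, payoff 16 + 9 + 13 + 8 + 19 = 65.
No other feasible combination does better.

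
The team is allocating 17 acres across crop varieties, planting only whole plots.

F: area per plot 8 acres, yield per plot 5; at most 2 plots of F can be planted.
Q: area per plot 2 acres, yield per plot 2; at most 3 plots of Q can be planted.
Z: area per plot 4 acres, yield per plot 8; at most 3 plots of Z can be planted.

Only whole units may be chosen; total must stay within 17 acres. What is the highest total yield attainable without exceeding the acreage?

28

Z has the best ratio (8/4); taking only Z gives at most 3×8 = 24 (stopped by the supply cap of 3).
Mixing does better — 2×Q and 3×Z: area 16 ≤ 17, yield 2·2 + 3·8 = 28.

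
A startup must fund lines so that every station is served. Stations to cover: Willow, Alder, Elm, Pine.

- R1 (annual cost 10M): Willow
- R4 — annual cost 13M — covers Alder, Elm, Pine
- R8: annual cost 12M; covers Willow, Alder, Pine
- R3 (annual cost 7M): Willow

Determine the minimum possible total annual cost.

20

The greedy cost-per-new-station heuristic would pick R8 and R4 for 25, but a cheaper cover exists.
Choose R4 and R3: together they cover Willow, Alder, Elm, Pine — every station.
Total annual cost: 13 + 7 = 20.
No cover costs less than 20.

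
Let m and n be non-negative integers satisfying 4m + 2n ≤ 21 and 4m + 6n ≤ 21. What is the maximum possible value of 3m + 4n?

15

(m,n)=(5,0): 4·5+2·0=20≤21, 4·5+6·0=20≤21, objective 15.
(m,n)=(4,0): 4·4+2·0=16≤21, 4·4+6·0=16≤21, objective 12.
Maximum is 15 at (m,n)=(5,0).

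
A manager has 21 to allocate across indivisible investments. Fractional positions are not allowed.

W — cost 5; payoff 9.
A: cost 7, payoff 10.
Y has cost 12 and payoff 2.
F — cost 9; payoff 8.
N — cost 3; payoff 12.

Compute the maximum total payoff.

W + F + N: cost 5 + 9 + 3 = 17 ≤ 21, payoff 9 + 8 + 12 = 29.
W + A + N: cost 5 + 7 + 3 = 15 ≤ 21, payoff 9 + 10 + 12 = 31.
A + F + N: cost 7 + 9 + 3 = 19 ≤ 21, payoff 10 + 8 + 12 = 30.
Best is W, A, and N with total payoff 31.

31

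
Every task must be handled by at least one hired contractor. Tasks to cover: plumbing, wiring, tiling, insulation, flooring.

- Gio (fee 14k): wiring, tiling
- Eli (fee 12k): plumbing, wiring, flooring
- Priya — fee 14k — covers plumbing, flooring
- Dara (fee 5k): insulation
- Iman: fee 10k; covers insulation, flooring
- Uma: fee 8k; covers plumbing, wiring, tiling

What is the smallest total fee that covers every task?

This is an integer covering problem.
The greedy cost-per-new-task heuristic would pick Uma, Dara, and Iman for 23, but a cheaper cover exists.
Choose Iman and Uma: together they cover plumbing, wiring, tiling, insulation, flooring — every task.
Total fee: 10 + 8 = 18.
No cover costs less than 18.

18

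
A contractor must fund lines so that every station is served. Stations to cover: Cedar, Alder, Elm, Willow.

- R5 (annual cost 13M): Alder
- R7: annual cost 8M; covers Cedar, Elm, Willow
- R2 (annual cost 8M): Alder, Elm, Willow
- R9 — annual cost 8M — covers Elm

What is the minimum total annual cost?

Choose R7 and R2: together they cover Cedar, Alder, Elm, Willow — every station.
Total annual cost: 8 + 8 = 16.
No cover costs less than 16.

16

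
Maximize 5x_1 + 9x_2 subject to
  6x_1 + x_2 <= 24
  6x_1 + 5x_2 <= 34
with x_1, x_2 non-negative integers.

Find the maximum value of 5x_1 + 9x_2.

54

(x_1,x_2)=(0,6) is feasible, giving 54.
(x_1,x_2)=(1,5) is feasible, giving 50.
(x_1,x_2)=(0,5) is feasible, giving 45.
The best lattice point is (0,6), giving 54.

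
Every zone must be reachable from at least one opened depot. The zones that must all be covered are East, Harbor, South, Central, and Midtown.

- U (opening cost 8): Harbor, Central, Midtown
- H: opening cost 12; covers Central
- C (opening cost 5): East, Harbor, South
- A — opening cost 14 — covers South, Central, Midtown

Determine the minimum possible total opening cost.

13

Choose U and C: together they cover East, Harbor, South, Central, Midtown — every zone.
Total opening cost: 8 + 5 = 13.
No cover costs less than 13.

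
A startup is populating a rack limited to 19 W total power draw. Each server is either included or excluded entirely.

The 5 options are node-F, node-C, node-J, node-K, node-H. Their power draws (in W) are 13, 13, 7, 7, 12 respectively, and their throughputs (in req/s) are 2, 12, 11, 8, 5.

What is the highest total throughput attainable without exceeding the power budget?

Allowing fractional choices, the relaxed optimum would be about 23.6, but servers are indivisible.
node-J + node-H: power draw 7 + 12 = 19 ≤ 19, throughput 11 + 5 = 16.
node-K + node-H: power draw 7 + 12 = 19 ≤ 19, throughput 8 + 5 = 13.
node-J + node-K: power draw 7 + 7 = 14 ≤ 19, throughput 11 + 8 = 19.
Best is node-J and node-K with total throughput 19.

19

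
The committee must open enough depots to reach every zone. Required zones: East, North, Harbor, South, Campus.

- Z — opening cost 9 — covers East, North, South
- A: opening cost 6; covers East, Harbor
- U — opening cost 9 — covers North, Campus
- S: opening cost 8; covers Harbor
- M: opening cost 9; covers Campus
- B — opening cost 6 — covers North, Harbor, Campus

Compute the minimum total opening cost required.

15

Choose Z and B: together they cover East, North, Harbor, South, Campus — every zone.
Total opening cost: 9 + 6 = 15.
No cover costs less than 15.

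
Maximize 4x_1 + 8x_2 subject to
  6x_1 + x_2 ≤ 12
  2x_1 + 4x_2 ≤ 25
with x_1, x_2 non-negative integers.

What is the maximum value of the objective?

48

The continuous relaxation peaks at (0, 6.25) with value 50.00; rounding to a feasible lattice point costs some objective.
(x_1,x_2)=(0,6) is feasible, giving 48.
(x_1,x_2)=(1,5) is feasible, giving 44.
Maximum is 48 at (x_1,x_2)=(0,6).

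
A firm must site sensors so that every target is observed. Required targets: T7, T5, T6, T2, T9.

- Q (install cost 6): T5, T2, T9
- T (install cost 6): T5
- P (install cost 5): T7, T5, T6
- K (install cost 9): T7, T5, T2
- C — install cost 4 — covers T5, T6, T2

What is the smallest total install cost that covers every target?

11

Choose Q and P: together they cover T7, T5, T6, T2, T9 — every target.
Total install cost: 6 + 5 = 11.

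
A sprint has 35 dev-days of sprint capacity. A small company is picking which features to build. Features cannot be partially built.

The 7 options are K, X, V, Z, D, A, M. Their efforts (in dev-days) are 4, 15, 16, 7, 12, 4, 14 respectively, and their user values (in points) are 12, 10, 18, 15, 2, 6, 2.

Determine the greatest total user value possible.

K + V + Z: effort 4 + 16 + 7 = 27 ≤ 35, user value 12 + 18 + 15 = 45.
K + V + Z + A: effort 4 + 16 + 7 + 4 = 31 ≤ 35, user value 12 + 18 + 15 + 6 = 51.
K + X + Z + A: effort 4 + 15 + 7 + 4 = 30 ≤ 35, user value 12 + 10 + 15 + 6 = 43.
Best is K, V, Z, and A with total user value 51.

51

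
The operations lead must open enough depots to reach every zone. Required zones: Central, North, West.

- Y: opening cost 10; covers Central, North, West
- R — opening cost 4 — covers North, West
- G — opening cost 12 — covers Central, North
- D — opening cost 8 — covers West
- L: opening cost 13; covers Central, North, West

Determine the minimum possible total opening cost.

The greedy cost-per-new-zone heuristic would pick R and Y for 14, but a cheaper cover exists.
Y alone covers Central, North, West — every zone.
Total opening cost: 10.
No cover costs less than 10.

10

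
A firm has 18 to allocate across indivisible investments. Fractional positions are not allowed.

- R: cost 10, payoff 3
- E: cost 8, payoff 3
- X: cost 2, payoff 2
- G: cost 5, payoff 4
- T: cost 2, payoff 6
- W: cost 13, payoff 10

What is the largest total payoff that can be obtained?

Allowing fractional choices, the relaxed optimum would be about 18.9, but investments are indivisible.
X + T + W: cost 2 + 2 + 13 = 17 ≤ 18, payoff 2 + 6 + 10 = 18.
T + W: cost 2 + 13 = 15 ≤ 18, payoff 6 + 10 = 16.
Best is X, T, and W with total payoff 18.

18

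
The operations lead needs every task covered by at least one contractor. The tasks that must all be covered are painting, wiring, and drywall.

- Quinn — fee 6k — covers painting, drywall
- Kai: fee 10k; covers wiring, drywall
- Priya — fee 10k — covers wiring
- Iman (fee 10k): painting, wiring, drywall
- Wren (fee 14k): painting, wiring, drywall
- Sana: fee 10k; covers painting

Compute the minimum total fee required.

10

Iman alone covers painting, wiring, drywall — every task.
Total fee: 10.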